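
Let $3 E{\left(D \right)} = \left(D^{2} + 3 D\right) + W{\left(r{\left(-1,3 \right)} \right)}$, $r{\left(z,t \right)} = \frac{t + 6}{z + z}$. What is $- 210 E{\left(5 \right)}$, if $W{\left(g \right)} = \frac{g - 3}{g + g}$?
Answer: $- \frac{8575}{3} \approx -2858.3$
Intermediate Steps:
$r{\left(z,t \right)} = \frac{6 + t}{2 z}$
$W{\left(g \right)} = \frac{-3 + g}{2 g}$
$E{\left(D \right)} = \frac{5}{18} + D + \frac{D^{2}}{3}$ ($E{\left(D \right)} = \frac{\left(D^{2} + 3 D\right) + \frac{-3 + \frac{6 + 3}{2 \left(-1\right)}}{2 \frac{6 + 3}{2 \left(-1\right)}}}{3} = \frac{\left(D^{2} + 3 D\right) + \frac{-3 + \frac{1}{2} \left(-1\right) 9}{2 \cdot \frac{1}{2} \left(-1\right) 9}}{3} = \frac{\left(D^{2} + 3 D\right) + \frac{-3 - \frac{9}{2}}{2 \left(- \frac{9}{2}\right)}}{3} = \frac{\left(D^{2} + 3 D\right) + \frac{1}{2} \left(- \frac{2}{9}\right) \left(- \frac{15}{2}\right)}{3} = \frac{\left(D^{2} + 3 D\right) + \frac{5}{6}}{3} = \frac{\frac{5}{6} + D^{2} + 3 D}{3} = \frac{5}{18} + D + \frac{D^{2}}{3}$)
$- 210 E{\left(5 \right)} = - 210 \left(\frac{5}{18} + 5 + \frac{5^{2}}{3}\right) = - 210 \left(\frac{5}{18} + 5 + \frac{1}{3} \cdot 25\right) = - 210 \left(\frac{5}{18} + 5 + \frac{25}{3}\right) = \left(-210\right) \frac{245}{18} = - \frac{8575}{3}$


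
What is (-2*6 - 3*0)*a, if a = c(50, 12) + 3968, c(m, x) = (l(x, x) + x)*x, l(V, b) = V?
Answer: -51072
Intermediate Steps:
c(m, x) = 2*x**2 (c(m, x) = (x + x)*x = (2*x)*x = 2*x**2)
a = 4256 (a = 2*12**2 + 3968 = 2*144 + 3968 = 288 + 3968 = 4256)
(-2*6 - 3*0)*a = (-2*6 - 3*0)*4256 = (-12 + 0)*4256 = -12*4256 = -51072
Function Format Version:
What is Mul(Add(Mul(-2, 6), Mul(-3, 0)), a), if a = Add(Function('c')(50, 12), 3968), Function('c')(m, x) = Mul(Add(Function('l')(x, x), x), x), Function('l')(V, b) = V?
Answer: -51072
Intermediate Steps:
Function('c')(m, x) = Mul(2, Pow(x, 2)) (Function('c')(m, x) = Mul(Add(x, x), x) = Mul(Mul(2, x), x) = Mul(2, Pow(x, 2)))
a = 4256 (a = Add(Mul(2, Pow(12, 2)), 3968) = Add(Mul(2, 144), 3968) = Add(288, 3968) = 4256)
Mul(Add(Mul(-2, 6), Mul(-3, 0)), a) = Mul(Add(Mul(-2, 6), Mul(-3, 0)), 4256) = Mul(Add(-12, 0), 4256) = Mul(-12, 4256) = -51072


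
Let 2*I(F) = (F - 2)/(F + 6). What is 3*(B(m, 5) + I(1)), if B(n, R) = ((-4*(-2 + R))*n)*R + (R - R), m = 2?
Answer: -5043/14 ≈ -360.21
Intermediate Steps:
I(F) = (-2 + F)/(2*(6 + F)) (I(F) = ((F - 2)/(F + 6))/2 = ((-2 + F)/(6 + F))/2 = (-2 + F)/(2*(6 + F)))
B(n, R) = R*n*(8 - 4*R) (B(n, R) = ((8 - 4*R)*n)*R + 0 = (n*(8 - 4*R))*R + 0 = R*n*(8 - 4*R) + 0 = R*n*(8 - 4*R))
3*(B(m, 5) + I(1)) = 3*(4*5*2*(2 - 1*5) + (-2 + 1)/(2*(6 + 1))) = 3*(4*5*2*(2 - 5) + (½)*(-1)/7) = 3*(4*5*2*(-3) + (½)*(⅐)*(-1)) = 3*(-120 - 1/14) = 3*(-1681/14) = -5043/14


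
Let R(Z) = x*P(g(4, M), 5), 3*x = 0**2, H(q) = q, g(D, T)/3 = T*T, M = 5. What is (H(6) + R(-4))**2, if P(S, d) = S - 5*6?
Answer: 36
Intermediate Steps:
g(D, T) = 3*T**2 (g(D, T) = 3*(T*T) = 3*T**2)
P(S, d) = -30 + S (P(S, d) = S - 30 = -30 + S)
x = 0 (x = (1/3)*0**2 = (1/3)*0 = 0)
R(Z) = 0 (R(Z) = 0*(-30 + 3*5**2) = 0*(-30 + 3*25) = 0*(-30 + 75) = 0*45 = 0)
(H(6) + R(-4))**2 = (6 + 0)**2 = 6**2 = 36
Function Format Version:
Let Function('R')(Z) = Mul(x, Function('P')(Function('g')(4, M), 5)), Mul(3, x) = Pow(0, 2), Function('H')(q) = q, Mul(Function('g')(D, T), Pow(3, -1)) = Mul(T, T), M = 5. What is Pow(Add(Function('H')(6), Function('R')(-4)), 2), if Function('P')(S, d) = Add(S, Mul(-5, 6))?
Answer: 36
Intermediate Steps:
Function('g')(D, T) = Mul(3, Pow(T, 2)) (Function('g')(D, T) = Mul(3, Mul(T, T)) = Mul(3, Pow(T, 2)))
Function('P')(S, d) = Add(-30, S) (Function('P')(S, d) = Add(S, -30) = Add(-30, S))
x = 0 (x = Mul(Rational(1, 3), Pow(0, 2)) = Mul(Rational(1, 3), 0) = 0)
Function('R')(Z) = 0 (Function('R')(Z) = Mul(0, Add(-30, Mul(3, Pow(5, 2)))) = Mul(0, Add(-30, Mul(3, 25))) = Mul(0, Add(-30, 75)) = Mul(0, 45) = 0)
Pow(Add(Function('H')(6), Function('R')(-4)), 2) = Pow(Add(6, 0), 2) = Pow(6, 2) = 36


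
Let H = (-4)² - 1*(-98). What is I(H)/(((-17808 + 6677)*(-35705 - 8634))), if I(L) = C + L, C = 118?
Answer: 232/493537409 ≈ 4.7008e-7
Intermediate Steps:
H = 114 (H = 16 + 98 = 114)
I(L) = 118 + L
I(H)/(((-17808 + 6677)*(-35705 - 8634))) = (118 + 114)/(((-17808 + 6677)*(-35705 - 8634))) = 232/((-11131*(-44339))) = 232/493537409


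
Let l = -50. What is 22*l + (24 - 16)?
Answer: -1092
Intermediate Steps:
22*l + (24 - 16) = 22*(-50) + (24 - 16) = -1100 + 8 = -1092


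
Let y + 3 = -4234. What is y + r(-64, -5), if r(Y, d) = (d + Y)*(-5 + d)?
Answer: -3547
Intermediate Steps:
r(Y, d) = (-5 + d)*(Y + d) (r(Y, d) = (Y + d)*(-5 + d) = (-5 + d)*(Y + d))
y = -4237 (y = -3 - 4234 = -4237)
y + r(-64, -5) = -4237 + ((-5)² - 5*(-64) - 5*(-5) - 64*(-5)) = -4237 + (25 + 320 + 25 + 320) = -4237 + 690 = -3547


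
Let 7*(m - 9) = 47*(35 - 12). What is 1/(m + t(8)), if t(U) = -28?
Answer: 7/948 ≈ 0.0073840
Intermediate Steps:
m = 1144/7 (m = 9 + (47*(35 - 12))/7 = 9 + (47*23)/7 = 9 + (1/7)*1081 = 9 + 1081/7 = 1144/7 ≈ 163.43)
1/(m + t(8)) = 1/(1144/7 - 28) = 1/(948/7) = 7/948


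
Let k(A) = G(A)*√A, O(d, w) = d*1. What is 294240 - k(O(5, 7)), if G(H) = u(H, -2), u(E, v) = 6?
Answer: 294240 - 6*√5 ≈ 2.9423e+5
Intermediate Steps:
O(d, w) = d
G(H) = 6
k(A) = 6*√A
294240 - k(O(5, 7)) = 294240 - 6*√5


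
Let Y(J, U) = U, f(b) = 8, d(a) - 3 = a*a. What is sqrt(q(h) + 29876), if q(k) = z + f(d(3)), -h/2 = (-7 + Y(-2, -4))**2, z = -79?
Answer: sqrt(29805) ≈ 172.64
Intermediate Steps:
d(a) = 3 + a**2 (d(a) = 3 + a*a = 3 + a**2)
h = -242 (h = -2*(-7 - 4)**2 = -2*(-11)**2 = -2*121 = -242)
q(k) = -71 (q(k) = -79 + 8 = -71)
sqrt(q(h) + 29876) = sqrt(-71 + 29876) = sqrt(29805)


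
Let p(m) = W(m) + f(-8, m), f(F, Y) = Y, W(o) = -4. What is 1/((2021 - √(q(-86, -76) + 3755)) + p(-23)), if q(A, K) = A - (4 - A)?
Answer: 1994/3972457 + √3579/3972457 ≈ 0.00051702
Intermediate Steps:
q(A, K) = -4 + 2*A (q(A, K) = A + (-4 + A) = -4 + 2*A)
p(m) = -4 + m
1/((2021 - √(q(-86, -76) + 3755)) + p(-23)) = 1/((2021 - √((-4 + 2*(-86)) + 3755)) + (-4 - 23)) = 1/((2021 - √((-4 - 172) + 3755)) - 27) = 1/((2021 - √(-176 + 3755)) - 27) = 1/((2021 - √3579) - 27) = 1/(1994 - √3579)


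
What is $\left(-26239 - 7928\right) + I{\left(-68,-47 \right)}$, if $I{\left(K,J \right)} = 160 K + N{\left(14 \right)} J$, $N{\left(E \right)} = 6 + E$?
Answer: $-45987$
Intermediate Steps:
$I{\left(K,J \right)} = 20 J + 160 K$ ($I{\left(K,J \right)} = 160 K + \left(6 + 14\right) J = 160 K + 20 J = 20 J + 160 K$)
$\left(-26239 - 7928\right) + I{\left(-68,-47 \right)} = \left(-26239 - 7928\right) + \left(20 \left(-47\right) + 160 \left(-68\right)\right) = -34167 - 11820 = -45987$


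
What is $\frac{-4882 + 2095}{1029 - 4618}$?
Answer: $\frac{2787}{3589} \approx 0.77654$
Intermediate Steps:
$\frac{-4882 + 2095}{1029 - 4618} = - \frac{2787}{-3589} = \left(-2787\right) \left(- \frac{1}{3589}\right) = \frac{2787}{3589}$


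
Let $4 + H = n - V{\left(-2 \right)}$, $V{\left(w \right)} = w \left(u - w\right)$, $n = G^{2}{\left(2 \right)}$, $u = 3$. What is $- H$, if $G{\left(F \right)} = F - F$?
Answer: $-6$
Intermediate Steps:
$G{\left(F \right)} = 0$
$n = 0$ ($n = 0^{2} = 0$)
$V{\left(w \right)} = w \left(3 - w\right)$
$H = 6$ ($H = -4 - - 2 \left(3 - -2\right) = -4 - - 2 \left(3 + 2\right) = -4 + \left(0 - \left(-2\right) 5\right) = -4 + \left(0 - -10\right) = -4 + \left(0 + 10\right) = -4 + 10 = 6$)
$- H = \left(-1\right) 6 = -6$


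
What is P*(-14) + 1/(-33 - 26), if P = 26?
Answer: -21477/59 ≈ -364.02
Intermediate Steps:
P*(-14) + 1/(-33 - 26) = 26*(-14) + 1/(-33 - 26) = -364 + 1/(-59) = -364 - 1/59 = -21477/59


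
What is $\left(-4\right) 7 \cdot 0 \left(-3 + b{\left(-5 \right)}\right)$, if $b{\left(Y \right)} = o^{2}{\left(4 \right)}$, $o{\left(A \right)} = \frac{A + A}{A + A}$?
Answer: $0$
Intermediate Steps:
$o{\left(A \right)} = 1$ ($o{\left(A \right)} = \frac{2 A}{2 A} = 2 A \frac{1}{2 A} = 1$)
$b{\left(Y \right)} = 1$ ($b{\left(Y \right)} = 1^{2} = 1$)
$\left(-4\right) 7 \cdot 0 \left(-3 + b{\left(-5 \right)}\right) = \left(-4\right) 7 \cdot 0 \left(-3 + 1\right) = - 28 \cdot 0 \left(-2\right) = \left(-28\right) 0 = 0$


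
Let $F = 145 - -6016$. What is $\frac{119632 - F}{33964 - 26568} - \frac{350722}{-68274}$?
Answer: $\frac{5170529483}{252477252} \approx 20.479$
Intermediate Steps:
$F = 6161$ ($F = 145 + 6016 = 6161$)
$\frac{119632 - F}{33964 - 26568} - \frac{350722}{-68274} = \frac{119632 - 6161}{33964 - 26568} - \frac{350722}{-68274} = \frac{119632 - 6161}{7396} - - \frac{175361}{34137} = 113471 \cdot \frac{1}{7396} + \frac{175361}{34137} = \frac{113471}{7396} + \frac{175361}{34137} = \frac{5170529483}{252477252}$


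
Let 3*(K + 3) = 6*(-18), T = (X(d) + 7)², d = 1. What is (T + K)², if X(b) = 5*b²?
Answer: 11025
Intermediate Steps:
T = 144 (T = (5*1² + 7)² = (5*1 + 7)² = (5 + 7)² = 12² = 144)
K = -39 (K = -3 + (6*(-18))/3 = -3 + (⅓)*(-108) = -3 - 36 = -39)
(T + K)² = (144 - 39)² = 105² = 11025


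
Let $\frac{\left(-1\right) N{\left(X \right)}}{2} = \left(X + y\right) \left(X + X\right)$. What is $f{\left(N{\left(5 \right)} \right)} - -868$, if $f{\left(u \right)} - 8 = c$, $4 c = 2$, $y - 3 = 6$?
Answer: $\frac{1753}{2} \approx 876.5$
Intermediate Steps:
$y = 9$ ($y = 3 + 6 = 9$)
$c = \frac{1}{2}$ ($c = \frac{1}{4} \cdot 2 = \frac{1}{2} \approx 0.5$)
$N{\left(X \right)} = - 4 X \left(9 + X\right)$ ($N{\left(X \right)} = - 2 \left(X + 9\right) \left(X + X\right) = - 2 \left(9 + X\right) 2 X = - 2 \cdot 2 X \left(9 + X\right) = - 4 X \left(9 + X\right)$)
$f{\left(u \right)} = \frac{17}{2}$ ($f{\left(u \right)} = 8 + \frac{1}{2} = \frac{17}{2}$)
$f{\left(N{\left(5 \right)} \right)} - -868 = \frac{17}{2} - -868 = \frac{17}{2} + 868 = \frac{1753}{2}$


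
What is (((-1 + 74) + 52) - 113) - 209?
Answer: -197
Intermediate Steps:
(((-1 + 74) + 52) - 113) - 209 = ((73 + 52) - 113) - 209 = (125 - 113) - 209 = 12 - 209 = -197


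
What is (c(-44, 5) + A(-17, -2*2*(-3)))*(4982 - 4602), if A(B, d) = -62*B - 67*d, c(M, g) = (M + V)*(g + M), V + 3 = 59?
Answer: -82840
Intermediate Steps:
V = 56 (V = -3 + 59 = 56)
c(M, g) = (56 + M)*(M + g) (c(M, g) = (M + 56)*(g + M) = (56 + M)*(M + g))
A(B, d) = -67*d - 62*B
(c(-44, 5) + A(-17, -2*2*(-3)))*(4982 - 4602) = (((-44)**2 + 56*(-44) + 56*5 - 44*5) + (-67*(-2*2)*(-3) - 62*(-17)))*(4982 - 4602) = ((1936 - 2464 + 280 - 220) + (-(-268)*(-3) + 1054))*380 = (-468 + (-67*12 + 1054))*380 = (-468 + (-804 + 1054))*380 = (-468 + 250)*380 = -218*380 = -82840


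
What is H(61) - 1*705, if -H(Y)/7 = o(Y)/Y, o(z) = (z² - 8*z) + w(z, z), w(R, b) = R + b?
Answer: -1090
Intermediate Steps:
o(z) = z² - 6*z (o(z) = (z² - 8*z) + (z + z) = (z² - 8*z) + 2*z = z² - 6*z)
H(Y) = 42 - 7*Y (H(Y) = -7*Y*(-6 + Y)/Y = -7*(-6 + Y) = 42 - 7*Y)
H(61) - 1*705 = (42 - 7*61) - 1*705 = (42 - 427) - 705 = -385 - 705 = -1090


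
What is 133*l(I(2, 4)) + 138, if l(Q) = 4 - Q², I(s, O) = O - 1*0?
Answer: -1458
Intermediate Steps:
I(s, O) = O (I(s, O) = O + 0 = O)
133*l(I(2, 4)) + 138 = 133*(4 - 1*4²) + 138 = 133*(4 - 1*16) + 138 = 133*(4 - 16) + 138 = 133*(-12) + 138 = -1596 + 138 = -1458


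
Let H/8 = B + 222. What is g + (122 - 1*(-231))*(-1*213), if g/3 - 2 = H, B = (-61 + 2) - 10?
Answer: -71511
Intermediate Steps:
B = -69 (B = -59 - 10 = -69)
H = 1224 (H = 8*(-69 + 222) = 8*153 = 1224)
g = 3678 (g = 6 + 3*1224 = 6 + 3672 = 3678)
g + (122 - 1*(-231))*(-1*213) = 3678 + (122 - 1*(-231))*(-1*213) = 3678 + (122 + 231)*(-213) = 3678 + 353*(-213) = 3678 - 75189 = -71511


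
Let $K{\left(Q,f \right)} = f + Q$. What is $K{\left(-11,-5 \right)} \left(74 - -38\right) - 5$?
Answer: $-1797$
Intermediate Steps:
$K{\left(Q,f \right)} = Q + f$
$K{\left(-11,-5 \right)} \left(74 - -38\right) - 5 = \left(-11 - 5\right) \left(74 - -38\right) - 5 = - 16 \left(74 + 38\right) - 5 = \left(-16\right) 112 - 5 = -1792 - 5 = -1797$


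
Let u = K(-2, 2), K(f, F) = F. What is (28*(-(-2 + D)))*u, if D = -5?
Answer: 392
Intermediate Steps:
u = 2
(28*(-(-2 + D)))*u = (28*(-(-2 - 5)))*2 = (28*(-1*(-7)))*2 = (28*7)*2 = 196*2 = 392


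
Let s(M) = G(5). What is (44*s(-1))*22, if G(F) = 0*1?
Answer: 0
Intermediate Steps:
G(F) = 0
s(M) = 0
(44*s(-1))*22 = (44*0)*22 = 0*22 = 0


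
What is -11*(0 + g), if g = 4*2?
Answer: -88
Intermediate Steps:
g = 8
-11*(0 + g) = -11*(0 + 8) = -11*8 = -88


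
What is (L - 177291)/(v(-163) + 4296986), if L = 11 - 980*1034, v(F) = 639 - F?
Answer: -297650/1074447 ≈ -0.27703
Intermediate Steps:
L = -1013309 (L = 11 - 1013320 = -1013309)
(L - 177291)/(v(-163) + 4296986) = (-1013309 - 177291)/((639 - 1*(-163)) + 4296986) = -1190600/((639 + 163) + 4296986) = -1190600/(802 + 4296986) = -1190600/4297788 = -1190600*1/4297788 = -297650/1074447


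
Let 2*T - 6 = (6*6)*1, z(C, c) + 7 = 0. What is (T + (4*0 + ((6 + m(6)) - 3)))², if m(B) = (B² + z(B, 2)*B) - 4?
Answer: 196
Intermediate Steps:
z(C, c) = -7 (z(C, c) = -7 + 0 = -7)
m(B) = -4 + B² - 7*B (m(B) = (B² - 7*B) - 4 = -4 + B² - 7*B)
T = 21 (T = 3 + ((6*6)*1)/2 = 3 + (36*1)/2 = 3 + (½)*36 = 3 + 18 = 21)
(T + (4*0 + ((6 + m(6)) - 3)))² = (21 + (4*0 + ((6 + (-4 + 6² - 7*6)) - 3)))² = (21 + (0 + ((6 + (-4 + 36 - 42)) - 3)))² = (21 + (0 + ((6 - 10) - 3)))² = (21 + (0 + (-4 - 3)))² = (21 + (0 - 7))² = (21 - 7)² = 14² = 196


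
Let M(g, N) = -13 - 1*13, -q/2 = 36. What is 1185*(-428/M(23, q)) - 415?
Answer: 248195/13 ≈ 19092.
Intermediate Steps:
q = -72 (q = -2*36 = -72)
M(g, N) = -26 (M(g, N) = -13 - 13 = -26)
1185*(-428/M(23, q)) - 415 = 1185*(-428/(-26)) - 415 = 1185*(-428*(-1/26)) - 415 = 1185*(214/13) - 415 = 253590/13 - 415 = 248195/13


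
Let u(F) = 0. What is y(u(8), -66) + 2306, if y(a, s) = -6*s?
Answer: 2702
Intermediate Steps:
y(u(8), -66) + 2306 = -6*(-66) + 2306 = 396 + 2306 = 2702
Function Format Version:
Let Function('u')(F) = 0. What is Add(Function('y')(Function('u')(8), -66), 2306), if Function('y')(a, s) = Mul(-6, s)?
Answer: 2702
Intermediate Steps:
Add(Function('y')(Function('u')(8), -66), 2306) = Add(Mul(-6, -66), 2306) = Add(396, 2306) = 2702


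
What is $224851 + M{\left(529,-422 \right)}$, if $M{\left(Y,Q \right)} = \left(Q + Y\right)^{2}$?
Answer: $236300$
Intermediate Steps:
$224851 + M{\left(529,-422 \right)} = 224851 + \left(-422 + 529\right)^{2} = 224851 + 107^{2} = 224851 + 11449 = 236300$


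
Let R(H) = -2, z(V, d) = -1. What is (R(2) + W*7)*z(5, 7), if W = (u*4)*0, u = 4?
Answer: 2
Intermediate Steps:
W = 0 (W = (4*4)*0 = 16*0 = 0)
(R(2) + W*7)*z(5, 7) = (-2 + 0*7)*(-1) = (-2 + 0)*(-1) = -2*(-1) = 2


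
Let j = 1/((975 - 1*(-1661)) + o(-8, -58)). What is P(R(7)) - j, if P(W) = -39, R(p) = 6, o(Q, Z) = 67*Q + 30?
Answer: -83071/2130 ≈ -39.000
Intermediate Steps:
o(Q, Z) = 30 + 67*Q
j = 1/2130 (j = 1/((975 - 1*(-1661)) + (30 + 67*(-8))) = 1/((975 + 1661) + (30 - 536)) = 1/(2636 - 506) = 1/2130 ≈ 0.00046948)
P(R(7)) - j = -39 - 1*1/2130 = -39 - 1/2130 = -83071/2130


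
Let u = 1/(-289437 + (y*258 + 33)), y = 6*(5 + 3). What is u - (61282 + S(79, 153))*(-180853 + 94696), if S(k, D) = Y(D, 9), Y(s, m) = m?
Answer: 1462845299272739/277020 ≈ 5.2806e+9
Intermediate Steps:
y = 48 (y = 6*8 = 48)
S(k, D) = 9
u = -1/277020 (u = 1/(-289437 + (48*258 + 33)) = 1/(-289437 + (12384 + 33)) = 1/(-289437 + 12417) = 1/(-277020) = -1/277020 ≈ -3.6098e-6)
u - (61282 + S(79, 153))*(-180853 + 94696) = -1/277020 - (61282 + 9)*(-180853 + 94696) = -1/277020 - 61291*(-86157) = -1/277020 - 1*(-5280648687) = -1/277020 + 5280648687 = 1462845299272739/277020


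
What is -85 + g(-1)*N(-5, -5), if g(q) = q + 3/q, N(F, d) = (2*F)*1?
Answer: -45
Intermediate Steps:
N(F, d) = 2*F
-85 + g(-1)*N(-5, -5) = -85 + (-1 + 3/(-1))*(2*(-5)) = -85 + (-1 + 3*(-1))*(-10) = -85 + (-1 - 3)*(-10) = -85 - 4*(-10) = -85 + 40 = -45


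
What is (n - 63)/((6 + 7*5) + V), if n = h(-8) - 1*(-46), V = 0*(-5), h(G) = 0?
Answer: -17/41 ≈ -0.41463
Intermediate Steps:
V = 0
n = 46 (n = 0 - 1*(-46) = 0 + 46 = 46)
(n - 63)/((6 + 7*5) + V) = (46 - 63)/((6 + 7*5) + 0) = -17/((6 + 35) + 0) = -17/(41 + 0) = -17/41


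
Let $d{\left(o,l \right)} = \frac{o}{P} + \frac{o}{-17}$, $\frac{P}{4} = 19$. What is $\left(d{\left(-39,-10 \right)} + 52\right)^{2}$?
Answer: $\frac{4828165225}{1669264} \approx 2892.4$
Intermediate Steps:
$P = 76$ ($P = 4 \cdot 19 = 76$)
$d{\left(o,l \right)} = - \frac{59 o}{1292}$ ($d{\left(o,l \right)} = \frac{o}{76} + \frac{o}{-17} = o \frac{1}{76} + o \left(- \frac{1}{17}\right) = \frac{o}{76} - \frac{o}{17} = - \frac{59 o}{1292}$)
$\left(d{\left(-39,-10 \right)} + 52\right)^{2} = \left(\left(- \frac{59}{1292}\right) \left(-39\right) + 52\right)^{2} = \left(\frac{2301}{1292} + 52\right)^{2} = \left(\frac{69485}{1292}\right)^{2} = \frac{4828165225}{1669264}$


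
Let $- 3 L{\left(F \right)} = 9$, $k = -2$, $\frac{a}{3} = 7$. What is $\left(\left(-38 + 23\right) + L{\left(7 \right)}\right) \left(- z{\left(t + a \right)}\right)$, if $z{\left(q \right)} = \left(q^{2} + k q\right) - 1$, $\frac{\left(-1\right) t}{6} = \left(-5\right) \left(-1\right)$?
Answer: $1764$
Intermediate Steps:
$t = -30$ ($t = - 6 \left(\left(-5\right) \left(-1\right)\right) = \left(-6\right) 5 = -30$)
$a = 21$ ($a = 3 \cdot 7 = 21$)
$L{\left(F \right)} = -3$ ($L{\left(F \right)} = \left(- \frac{1}{3}\right) 9 = -3$)
$z{\left(q \right)} = -1 + q^{2} - 2 q$ ($z{\left(q \right)} = \left(q^{2} - 2 q\right) - 1 = -1 + q^{2} - 2 q$)
$\left(\left(-38 + 23\right) + L{\left(7 \right)}\right) \left(- z{\left(t + a \right)}\right) = \left(\left(-38 + 23\right) - 3\right) \left(- (-1 + \left(-30 + 21\right)^{2} - 2 \left(-30 + 21\right))\right) = \left(-15 - 3\right) \left(- (-1 + \left(-9\right)^{2} - -18)\right) = - 18 \left(- (-1 + 81 + 18)\right) = - 18 \left(\left(-1\right) 98\right) = \left(-18\right) \left(-98\right) = 1764$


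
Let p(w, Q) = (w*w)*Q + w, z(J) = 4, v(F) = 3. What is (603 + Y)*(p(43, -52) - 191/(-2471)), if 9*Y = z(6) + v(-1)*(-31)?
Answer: -1267642959232/22239 ≈ -5.7001e+7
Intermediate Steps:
p(w, Q) = w + Q*w**2 (p(w, Q) = w**2*Q + w = Q*w**2 + w = w + Q*w**2)
Y = -89/9 (Y = (4 + 3*(-31))/9 = (4 - 93)/9 = (1/9)*(-89) = -89/9 ≈ -9.8889)
(603 + Y)*(p(43, -52) - 191/(-2471)) = (603 - 89/9)*(43*(1 - 52*43) - 191/(-2471)) = 5338*(43*(1 - 2236) - 191*(-1/2471))/9 = 5338*(43*(-2235) + 191/2471)/9 = 5338*(-96105 + 191/2471)/9 = (5338/9)*(-237475264/2471) = -1267642959232/22239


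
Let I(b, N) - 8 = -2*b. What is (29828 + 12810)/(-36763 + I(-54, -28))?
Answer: -42638/36647 ≈ -1.1635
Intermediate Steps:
I(b, N) = 8 - 2*b
(29828 + 12810)/(-36763 + I(-54, -28)) = (29828 + 12810)/(-36763 + (8 - 2*(-54))) = 42638/(-36763 + (8 + 108)) = 42638/(-36763 + 116) = 42638/(-36647) = 42638*(-1/36647) = -42638/36647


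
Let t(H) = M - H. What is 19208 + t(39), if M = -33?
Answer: 19136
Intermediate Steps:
t(H) = -33 - H
19208 + t(39) = 19208 + (-33 - 1*39) = 19208 + (-33 - 39) = 19208 - 72 = 19136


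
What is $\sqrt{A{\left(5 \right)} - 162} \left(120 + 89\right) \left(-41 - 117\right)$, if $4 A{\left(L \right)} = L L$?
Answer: $- 16511 i \sqrt{623} \approx - 4.1211 \cdot 10^{5} i$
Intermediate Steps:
$A{\left(L \right)} = \frac{L^{2}}{4}$ ($A{\left(L \right)} = \frac{L L}{4} = \frac{L^{2}}{4}$)
$\sqrt{A{\left(5 \right)} - 162} \left(120 + 89\right) \left(-41 - 117\right) = \sqrt{\frac{5^{2}}{4} - 162} \left(120 + 89\right) \left(-41 - 117\right) = \sqrt{\frac{1}{4} \cdot 25 - 162} \cdot 209 \left(-158\right) = \sqrt{\frac{25}{4} - 162} \left(-33022\right) = \sqrt{- \frac{623}{4}} \left(-33022\right) = \frac{i \sqrt{623}}{2} \left(-33022\right) = - 16511 i \sqrt{623}$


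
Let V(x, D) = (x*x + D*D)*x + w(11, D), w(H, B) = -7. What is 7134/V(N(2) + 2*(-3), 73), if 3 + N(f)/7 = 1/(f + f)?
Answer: -15744/332497 ≈ -0.047351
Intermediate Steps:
N(f) = -21 + 7/(2*f) (N(f) = -21 + 7/(f + f) = -21 + 7/((2*f)) = -21 + 7*(1/(2*f)) = -21 + 7/(2*f))
V(x, D) = -7 + x*(D² + x²) (V(x, D) = (x*x + D*D)*x - 7 = (x² + D²)*x - 7 = (D² + x²)*x - 7 = x*(D² + x²) - 7 = -7 + x*(D² + x²))
7134/V(N(2) + 2*(-3), 73) = 7134/(-7 + ((-21 + (7/2)/2) + 2*(-3))³ + ((-21 + (7/2)/2) + 2*(-3))*73²) = 7134/(-7 + ((-21 + (7/2)*(½)) - 6)³ + ((-21 + (7/2)*(½)) - 6)*5329) = 7134/(-7 + ((-21 + 7/4) - 6)³ + ((-21 + 7/4) - 6)*5329) = 7134/(-7 + (-77/4 - 6)³ + (-77/4 - 6)*5329) = 7134/(-7 + (-101/4)³ - 101/4*5329) = 7134/(-7 - 1030301/64 - 538229/4) = 7134/(-9642413/64) = 7134*(-64/9642413) = -15744/332497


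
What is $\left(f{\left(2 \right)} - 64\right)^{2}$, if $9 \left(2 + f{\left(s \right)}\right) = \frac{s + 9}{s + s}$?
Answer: $\frac{5593225}{1296} \approx 4315.8$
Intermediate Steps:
$f{\left(s \right)} = -2 + \frac{9 + s}{18 s}$ ($f{\left(s \right)} = -2 + \frac{\left(s + 9\right) \frac{1}{s + s}}{9} = -2 + \frac{\left(9 + s\right) \frac{1}{2 s}}{9} = -2 + \frac{\frac{1}{2} \frac{1}{s} \left(9 + s\right)}{9} = -2 + \frac{9 + s}{18 s}$)
$\left(f{\left(2 \right)} - 64\right)^{2} = \left(\frac{9 - 70}{18 \cdot 2} - 64\right)^{2} = \left(\frac{1}{18} \cdot \frac{1}{2} \left(9 - 70\right) - 64\right)^{2} = \left(\frac{1}{18} \cdot \frac{1}{2} \left(-61\right) - 64\right)^{2} = \left(- \frac{61}{36} - 64\right)^{2} = \left(- \frac{2365}{36}\right)^{2} = \frac{5593225}{1296}$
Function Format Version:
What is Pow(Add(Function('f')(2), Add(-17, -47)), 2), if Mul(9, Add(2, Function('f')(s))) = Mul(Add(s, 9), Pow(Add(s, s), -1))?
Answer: Rational(5593225, 1296) ≈ 4315.8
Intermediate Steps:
Function('f')(s) = Add(-2, Mul(Rational(1, 18), Pow(s, -1), Add(9, s))) (Function('f')(s) = Add(-2, Mul(Rational(1, 9), Mul(Add(s, 9), Pow(Add(s, s), -1)))) = Add(-2, Mul(Rational(1, 9), Mul(Add(9, s), Pow(Mul(2, s), -1)))) = Add(-2, Mul(Rational(1, 9), Mul(Add(9, s), Mul(Rational(1, 2), Pow(s, -1))))) = Add(-2, Mul(Rational(1, 9), Mul(Rational(1, 2), Pow(s, -1), Add(9, s)))) = Add(-2, Mul(Rational(1, 18), Pow(s, -1), Add(9, s))))
Pow(Add(Function('f')(2), Add(-17, -47)), 2) = Pow(Add(Mul(Rational(1, 18), Pow(2, -1), Add(9, Mul(-35, 2))), Add(-17, -47)), 2) = Pow(Add(Mul(Rational(1, 18), Rational(1, 2), Add(9, -70)), -64), 2) = Pow(Add(Mul(Rational(1, 18), Rational(1, 2), -61), -64), 2) = Pow(Add(Rational(-61, 36), -64), 2) = Pow(Rational(-2365, 36), 2) = Rational(5593225, 1296)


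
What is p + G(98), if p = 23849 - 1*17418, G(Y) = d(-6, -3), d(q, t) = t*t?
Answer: 6440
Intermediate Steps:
d(q, t) = t²
G(Y) = 9 (G(Y) = (-3)² = 9)
p = 6431 (p = 23849 - 17418 = 6431)
p + G(98) = 6431 + 9 = 6440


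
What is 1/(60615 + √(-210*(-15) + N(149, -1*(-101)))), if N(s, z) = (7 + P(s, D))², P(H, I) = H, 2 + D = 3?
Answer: 2245/136079657 - √3054/1224716913 ≈ 1.6453e-5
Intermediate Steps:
D = 1 (D = -2 + 3 = 1)
N(s, z) = (7 + s)²
1/(60615 + √(-210*(-15) + N(149, -1*(-101)))) = 1/(60615 + √(-210*(-15) + (7 + 149)²)) = 1/(60615 + √(3150 + 156²)) = 1/(60615 + √(3150 + 24336)) = 1/(60615 + √27486) = 1/(60615 + 3*√3054)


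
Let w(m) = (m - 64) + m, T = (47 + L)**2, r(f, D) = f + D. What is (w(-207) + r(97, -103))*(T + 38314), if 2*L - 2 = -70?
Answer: -18625772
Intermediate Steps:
L = -34 (L = 1 + (1/2)*(-70) = 1 - 35 = -34)
r(f, D) = D + f
T = 169 (T = (47 - 34)**2 = 13**2 = 169)
w(m) = -64 + 2*m (w(m) = (-64 + m) + m = -64 + 2*m)
(w(-207) + r(97, -103))*(T + 38314) = ((-64 + 2*(-207)) + (-103 + 97))*(169 + 38314) = ((-64 - 414) - 6)*38483 = (-478 - 6)*38483 = -484*38483 = -18625772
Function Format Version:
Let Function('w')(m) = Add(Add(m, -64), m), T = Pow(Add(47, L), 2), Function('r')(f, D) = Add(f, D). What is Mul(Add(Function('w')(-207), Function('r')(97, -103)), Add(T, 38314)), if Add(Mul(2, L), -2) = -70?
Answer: -18625772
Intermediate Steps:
L = -34 (L = Add(1, Mul(Rational(1, 2), -70)) = Add(1, -35) = -34)
Function('r')(f, D) = Add(D, f)
T = 169 (T = Pow(Add(47, -34), 2) = Pow(13, 2) = 169)
Function('w')(m) = Add(-64, Mul(2, m)) (Function('w')(m) = Add(Add(-64, m), m) = Add(-64, Mul(2, m)))
Mul(Add(Function('w')(-207), Function('r')(97, -103)), Add(T, 38314)) = Mul(Add(Add(-64, Mul(2, -207)), Add(-103, 97)), Add(169, 38314)) = Mul(Add(Add(-64, -414), -6), 38483) = Mul(Add(-478, -6), 38483) = Mul(-484, 38483) = -18625772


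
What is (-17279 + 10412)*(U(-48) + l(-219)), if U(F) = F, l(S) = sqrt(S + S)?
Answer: 329616 - 6867*I*sqrt(438) ≈ 3.2962e+5 - 1.4372e+5*I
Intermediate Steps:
l(S) = sqrt(2)*sqrt(S) (l(S) = sqrt(2*S) = sqrt(2)*sqrt(S))
(-17279 + 10412)*(U(-48) + l(-219)) = (-17279 + 10412)*(-48 + sqrt(2)*sqrt(-219)) = -6867*(-48 + sqrt(2)*(I*sqrt(219))) = -6867*(-48 + I*sqrt(438)) = 329616 - 6867*I*sqrt(438)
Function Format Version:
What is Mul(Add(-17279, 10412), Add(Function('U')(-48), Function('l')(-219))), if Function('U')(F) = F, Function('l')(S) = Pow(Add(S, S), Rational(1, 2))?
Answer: Add(329616, Mul(-6867, I, Pow(438, Rational(1, 2)))) ≈ Add(3.2962e+5, Mul(-1.4372e+5, I))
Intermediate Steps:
Function('l')(S) = Mul(Pow(2, Rational(1, 2)), Pow(S, Rational(1, 2))) (Function('l')(S) = Pow(Mul(2, S), Rational(1, 2)) = Mul(Pow(2, Rational(1, 2)), Pow(S, Rational(1, 2))))
Mul(Add(-17279, 10412), Add(Function('U')(-48), Function('l')(-219))) = Mul(Add(-17279, 10412), Add(-48, Mul(Pow(2, Rational(1, 2)), Pow(-219, Rational(1, 2))))) = Mul(-6867, Add(-48, Mul(Pow(2, Rational(1, 2)), Mul(I, Pow(219, Rational(1, 2)))))) = Mul(-6867, Add(-48, Mul(I, Pow(438, Rational(1, 2))))) = Add(329616, Mul(-6867, I, Pow(438, Rational(1, 2))))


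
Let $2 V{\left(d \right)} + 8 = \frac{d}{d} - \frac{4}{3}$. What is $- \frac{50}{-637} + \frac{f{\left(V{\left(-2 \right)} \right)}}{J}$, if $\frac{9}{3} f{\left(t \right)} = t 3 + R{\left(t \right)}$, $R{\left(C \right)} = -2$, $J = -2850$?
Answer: $\frac{873473}{10892700} \approx 0.080189$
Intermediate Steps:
$V{\left(d \right)} = - \frac{25}{6}$ ($V{\left(d \right)} = -4 + \frac{\frac{d}{d} - \frac{4}{3}}{2} = -4 + \frac{1 - \frac{4}{3}}{2} = -4 + \frac{1}{2} \left(- \frac{1}{3}\right) = -4 - \frac{1}{6} = - \frac{25}{6}$)
$f{\left(t \right)} = - \frac{2}{3} + t$ ($f{\left(t \right)} = \frac{t 3 - 2}{3} = \frac{3 t - 2}{3} = \frac{-2 + 3 t}{3} = - \frac{2}{3} + t$)
$- \frac{50}{-637} + \frac{f{\left(V{\left(-2 \right)} \right)}}{J} = - \frac{50}{-637} + \frac{- \frac{2}{3} - \frac{25}{6}}{-2850} = \left(-50\right) \left(- \frac{1}{637}\right) - - \frac{29}{17100} = \frac{50}{637} + \frac{29}{17100} = \frac{873473}{10892700}$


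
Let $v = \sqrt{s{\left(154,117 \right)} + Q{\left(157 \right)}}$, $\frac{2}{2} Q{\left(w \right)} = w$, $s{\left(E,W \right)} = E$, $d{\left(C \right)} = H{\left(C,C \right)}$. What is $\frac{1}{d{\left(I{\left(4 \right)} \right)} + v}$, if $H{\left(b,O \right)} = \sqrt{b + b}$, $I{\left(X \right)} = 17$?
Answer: $\frac{1}{\sqrt{34} + \sqrt{311}} \approx 0.042615$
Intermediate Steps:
$H{\left(b,O \right)} = \sqrt{2} \sqrt{b}$ ($H{\left(b,O \right)} = \sqrt{2 b} = \sqrt{2} \sqrt{b}$)
$d{\left(C \right)} = \sqrt{2} \sqrt{C}$
$Q{\left(w \right)} = w$
$v = \sqrt{311}$ ($v = \sqrt{154 + 157} = \sqrt{311} \approx 17.635$)
$\frac{1}{d{\left(I{\left(4 \right)} \right)} + v} = \frac{1}{\sqrt{2} \sqrt{17} + \sqrt{311}} = \frac{1}{\sqrt{34} + \sqrt{311}}$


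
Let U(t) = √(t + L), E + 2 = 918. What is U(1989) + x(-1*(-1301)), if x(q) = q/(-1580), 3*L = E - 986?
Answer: -1301/1580 + √17691/3 ≈ 43.512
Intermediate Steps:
E = 916 (E = -2 + 918 = 916)
L = -70/3 (L = (916 - 986)/3 = (⅓)*(-70) = -70/3 ≈ -23.333)
x(q) = -q/1580 (x(q) = q*(-1/1580) = -q/1580)
U(t) = √(-70/3 + t) (U(t) = √(t - 70/3) = √(-70/3 + t))
U(1989) + x(-1*(-1301)) = √(-210 + 9*1989)/3 - (-1)*(-1301)/1580 = √(-210 + 17901)/3 - 1/1580*1301 = √17691/3 - 1301/1580 = -1301/1580 + √17691/3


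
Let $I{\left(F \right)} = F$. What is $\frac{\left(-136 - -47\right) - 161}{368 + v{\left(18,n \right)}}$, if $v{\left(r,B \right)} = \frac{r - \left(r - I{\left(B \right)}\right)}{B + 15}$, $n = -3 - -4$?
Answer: $- \frac{4000}{5889} \approx -0.67923$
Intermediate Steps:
$n = 1$ ($n = -3 + 4 = 1$)
$v{\left(r,B \right)} = \frac{B}{15 + B}$ ($v{\left(r,B \right)} = \frac{r + \left(B - r\right)}{B + 15} = \frac{B}{15 + B}$)
$\frac{\left(-136 - -47\right) - 161}{368 + v{\left(18,n \right)}} = \frac{\left(-136 - -47\right) - 161}{368 + 1 \frac{1}{15 + 1}} = \frac{\left(-136 + 47\right) - 161}{368 + 1 \cdot \frac{1}{16}} = \frac{-89 - 161}{368 + 1 \cdot \frac{1}{16}} = - \frac{250}{368 + \frac{1}{16}} = - \frac{250}{\frac{5889}{16}} = \left(-250\right) \frac{16}{5889} = - \frac{4000}{5889}$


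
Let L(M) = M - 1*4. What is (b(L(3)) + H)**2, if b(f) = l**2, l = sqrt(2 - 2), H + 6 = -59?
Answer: 4225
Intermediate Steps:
H = -65 (H = -6 - 59 = -65)
L(M) = -4 + M (L(M) = M - 4 = -4 + M)
l = 0 (l = sqrt(0) = 0)
b(f) = 0 (b(f) = 0**2 = 0)
(b(L(3)) + H)**2 = (0 - 65)**2 = (-65)**2 = 4225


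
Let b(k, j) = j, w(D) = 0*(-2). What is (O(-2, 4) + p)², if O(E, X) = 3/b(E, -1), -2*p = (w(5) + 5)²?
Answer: 961/4 ≈ 240.25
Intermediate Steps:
w(D) = 0
p = -25/2 (p = -(0 + 5)²/2 = -½*5² = -½*25 = -25/2 ≈ -12.500)
O(E, X) = -3 (O(E, X) = 3/(-1) = 3*(-1) = -3)
(O(-2, 4) + p)² = (-3 - 25/2)² = (-31/2)² = 961/4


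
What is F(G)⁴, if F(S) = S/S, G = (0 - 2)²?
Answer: 1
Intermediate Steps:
G = 4 (G = (-2)² = 4)
F(S) = 1
F(G)⁴ = 1⁴ = 1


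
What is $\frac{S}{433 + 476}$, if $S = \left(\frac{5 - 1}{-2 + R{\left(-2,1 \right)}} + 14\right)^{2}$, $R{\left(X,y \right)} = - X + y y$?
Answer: $\frac{36}{101} \approx 0.35644$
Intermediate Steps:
$R{\left(X,y \right)} = y^{2} - X$ ($R{\left(X,y \right)} = - X + y^{2} = y^{2} - X$)
$S = 324$ ($S = \left(\frac{5 - 1}{-2 + \left(1^{2} - -2\right)} + 14\right)^{2} = \left(\frac{4}{-2 + \left(1 + 2\right)} + 14\right)^{2} = \left(\frac{4}{-2 + 3} + 14\right)^{2} = \left(\frac{4}{1} + 14\right)^{2} = \left(4 \cdot 1 + 14\right)^{2} = \left(4 + 14\right)^{2} = 18^{2} = 324$)
$\frac{S}{433 + 476} = \frac{324}{433 + 476} = \frac{324}{909} = 324 \cdot \frac{1}{909} = \frac{36}{101}$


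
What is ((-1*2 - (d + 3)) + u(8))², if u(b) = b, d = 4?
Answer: 1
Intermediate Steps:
((-1*2 - (d + 3)) + u(8))² = ((-1*2 - (4 + 3)) + 8)² = ((-2 - 1*7) + 8)² = ((-2 - 7) + 8)² = (-9 + 8)² = (-1)² = 1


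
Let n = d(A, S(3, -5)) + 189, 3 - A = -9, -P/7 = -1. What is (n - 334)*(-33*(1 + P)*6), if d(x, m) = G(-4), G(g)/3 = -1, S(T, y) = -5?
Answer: 234432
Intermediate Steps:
P = 7 (P = -7*(-1) = 7)
A = 12 (A = 3 - 1*(-9) = 3 + 9 = 12)
G(g) = -3 (G(g) = 3*(-1) = -3)
d(x, m) = -3
n = 186 (n = -3 + 189 = 186)
(n - 334)*(-33*(1 + P)*6) = (186 - 334)*(-33*(1 + 7)*6) = -(-4884)*8*6 = -(-4884)*48 = -148*(-1584) = 234432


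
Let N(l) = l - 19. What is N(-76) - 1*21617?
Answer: -21712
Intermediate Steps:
N(l) = -19 + l
N(-76) - 1*21617 = (-19 - 76) - 1*21617 = -95 - 21617 = -21712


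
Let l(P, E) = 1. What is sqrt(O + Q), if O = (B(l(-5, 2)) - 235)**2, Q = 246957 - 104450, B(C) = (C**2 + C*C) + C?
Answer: sqrt(196331) ≈ 443.09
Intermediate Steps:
B(C) = C + 2*C**2 (B(C) = (C**2 + C**2) + C = 2*C**2 + C = C + 2*C**2)
Q = 142507
O = 53824 (O = (1*(1 + 2*1) - 235)**2 = (1*(1 + 2) - 235)**2 = (1*3 - 235)**2 = (3 - 235)**2 = (-232)**2 = 53824)
sqrt(O + Q) = sqrt(53824 + 142507) = sqrt(196331)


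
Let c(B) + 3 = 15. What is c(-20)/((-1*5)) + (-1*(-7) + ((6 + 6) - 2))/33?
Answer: -311/165 ≈ -1.8848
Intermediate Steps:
c(B) = 12 (c(B) = -3 + 15 = 12)
c(-20)/((-1*5)) + (-1*(-7) + ((6 + 6) - 2))/33 = 12/((-1*5)) + (-1*(-7) + ((6 + 6) - 2))/33 = 12/(-5) + (7 + (12 - 2))*(1/33) = 12*(-⅕) + (7 + 10)*(1/33) = -12/5 + 17*(1/33) = -12/5 + 17/33 = -311/165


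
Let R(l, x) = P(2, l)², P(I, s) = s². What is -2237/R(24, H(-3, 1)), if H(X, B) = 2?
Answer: -2237/331776 ≈ -0.0067425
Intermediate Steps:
R(l, x) = l⁴ (R(l, x) = (l²)² = l⁴)
-2237/R(24, H(-3, 1)) = -2237/(24⁴) = -2237/331776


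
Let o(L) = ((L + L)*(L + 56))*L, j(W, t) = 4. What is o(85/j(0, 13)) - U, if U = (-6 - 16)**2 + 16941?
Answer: 1674925/32 ≈ 52341.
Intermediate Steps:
o(L) = 2*L**2*(56 + L) (o(L) = ((2*L)*(56 + L))*L = (2*L*(56 + L))*L = 2*L**2*(56 + L))
U = 17425 (U = (-22)**2 + 16941 = 484 + 16941 = 17425)
o(85/j(0, 13)) - U = 2*(85/4)**2*(56 + 85/4) - 1*17425 = 2*(85*(1/4))**2*(56 + 85*(1/4)) - 17425 = 2*(85/4)**2*(56 + 85/4) - 17425 = 2*(7225/16)*(309/4) - 17425 = 2232525/32 - 17425 = 1674925/32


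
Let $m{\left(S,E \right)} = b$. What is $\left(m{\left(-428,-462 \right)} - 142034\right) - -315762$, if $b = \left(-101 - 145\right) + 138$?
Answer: $173620$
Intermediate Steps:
$b = -108$ ($b = -246 + 138 = -108$)
$m{\left(S,E \right)} = -108$
$\left(m{\left(-428,-462 \right)} - 142034\right) - -315762 = \left(-108 - 142034\right) - -315762 = -142142 + 315762 = 173620$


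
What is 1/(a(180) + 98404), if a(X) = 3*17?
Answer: 1/98455 ≈ 1.0157e-5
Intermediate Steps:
a(X) = 51
1/(a(180) + 98404) = 1/(51 + 98404) = 1/98455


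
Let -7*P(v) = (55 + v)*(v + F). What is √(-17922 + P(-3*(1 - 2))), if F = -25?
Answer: I*√869246/7 ≈ 133.19*I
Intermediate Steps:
P(v) = -(-25 + v)*(55 + v)/7 (P(v) = -(55 + v)*(v - 25)/7 = -(55 + v)*(-25 + v)/7 = -(-25 + v)*(55 + v)/7)
√(-17922 + P(-3*(1 - 2))) = √(-17922 + (1375/7 - (-90)*(1 - 2)/7 - 9*(1 - 2)²/7)) = √(-17922 + (1375/7 - (-90)*(-1)/7 - (-3*(-1))²/7)) = √(-17922 + (1375/7 - 30/7*3 - ⅐*3²)) = √(-17922 + (1375/7 - 90/7 - ⅐*9)) = √(-17922 + (1375/7 - 90/7 - 9/7)) = √(-17922 + 1276/7) = √(-124178/7) = I*√869246/7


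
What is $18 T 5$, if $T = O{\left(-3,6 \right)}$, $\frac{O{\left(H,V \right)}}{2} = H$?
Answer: $-540$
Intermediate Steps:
$O{\left(H,V \right)} = 2 H$
$T = -6$ ($T = 2 \left(-3\right) = -6$)
$18 T 5 = 18 \left(-6\right) 5 = \left(-108\right) 5 = -540$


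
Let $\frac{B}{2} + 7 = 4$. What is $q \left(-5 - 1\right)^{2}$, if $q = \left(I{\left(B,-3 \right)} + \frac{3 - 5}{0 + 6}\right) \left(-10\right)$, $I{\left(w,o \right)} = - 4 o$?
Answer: $-4200$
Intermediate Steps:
$B = -6$ ($B = -14 + 2 \cdot 4 = -14 + 8 = -6$)
$q = - \frac{350}{3}$ ($q = \left(\left(-4\right) \left(-3\right) + \frac{3 - 5}{0 + 6}\right) \left(-10\right) = \left(12 - \frac{2}{6}\right) \left(-10\right) = \left(12 - \frac{1}{3}\right) \left(-10\right) = \frac{35}{3} \left(-10\right) = - \frac{350}{3} \approx -116.67$)
$q \left(-5 - 1\right)^{2} = - \frac{350 \left(-5 - 1\right)^{2}}{3} = - \frac{350 \left(-6\right)^{2}}{3} = \left(- \frac{350}{3}\right) 36 = -4200$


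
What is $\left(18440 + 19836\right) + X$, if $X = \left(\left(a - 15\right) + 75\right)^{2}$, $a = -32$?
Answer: $39060$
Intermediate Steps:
$X = 784$ ($X = \left(\left(-32 - 15\right) + 75\right)^{2} = \left(-47 + 75\right)^{2} = 28^{2} = 784$)
$\left(18440 + 19836\right) + X = \left(18440 + 19836\right) + 784 = 38276 + 784 = 39060$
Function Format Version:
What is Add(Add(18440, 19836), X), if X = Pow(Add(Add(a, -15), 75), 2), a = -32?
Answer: 39060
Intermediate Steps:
X = 784 (X = Pow(Add(Add(-32, -15), 75), 2) = Pow(Add(-47, 75), 2) = Pow(28, 2) = 784)
Add(Add(18440, 19836), X) = Add(Add(18440, 19836), 784) = Add(38276, 784) = 39060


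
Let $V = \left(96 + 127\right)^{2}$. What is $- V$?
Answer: $-49729$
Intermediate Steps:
$V = 49729$ ($V = 223^{2} = 49729$)
$- V = \left(-1\right) 49729 = -49729$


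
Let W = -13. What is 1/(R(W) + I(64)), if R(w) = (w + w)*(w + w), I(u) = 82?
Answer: 1/758 ≈ 0.0013193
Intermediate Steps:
R(w) = 4*w² (R(w) = (2*w)*(2*w) = 4*w²)
1/(R(W) + I(64)) = 1/(4*(-13)² + 82) = 1/(4*169 + 82) = 1/(676 + 82) = 1/758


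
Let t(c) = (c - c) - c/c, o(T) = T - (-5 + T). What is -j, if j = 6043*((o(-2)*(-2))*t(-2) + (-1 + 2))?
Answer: -66473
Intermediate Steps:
o(T) = 5 (o(T) = T + (5 - T) = 5)
t(c) = -1 (t(c) = 0 - 1*1 = 0 - 1 = -1)
j = 66473 (j = 6043*((5*(-2))*(-1) + (-1 + 2)) = 6043*(-10*(-1) + 1) = 6043*(10 + 1) = 6043*11 = 66473)
-j = -1*66473 = -66473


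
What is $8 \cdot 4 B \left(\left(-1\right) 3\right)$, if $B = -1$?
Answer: $96$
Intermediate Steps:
$8 \cdot 4 B \left(\left(-1\right) 3\right) = 8 \cdot 4 \left(-1\right) \left(\left(-1\right) 3\right) = 8 \left(-4\right) \left(-3\right) = \left(-32\right) \left(-3\right) = 96$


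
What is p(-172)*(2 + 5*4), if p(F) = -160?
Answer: -3520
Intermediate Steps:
p(-172)*(2 + 5*4) = -160*(2 + 5*4) = -160*(2 + 20) = -160*22 = -3520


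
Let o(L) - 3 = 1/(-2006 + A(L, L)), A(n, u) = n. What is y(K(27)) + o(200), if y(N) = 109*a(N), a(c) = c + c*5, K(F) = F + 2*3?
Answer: 38982509/1806 ≈ 21585.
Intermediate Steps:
K(F) = 6 + F (K(F) = F + 6 = 6 + F)
a(c) = 6*c (a(c) = c + 5*c = 6*c)
y(N) = 654*N (y(N) = 109*(6*N) = 654*N)
o(L) = 3 + 1/(-2006 + L)
y(K(27)) + o(200) = 654*(6 + 27) + (-6017 + 3*200)/(-2006 + 200) = 654*33 + (-6017 + 600)/(-1806) = 21582 - 1/1806*(-5417) = 21582 + 5417/1806 = 38982509/1806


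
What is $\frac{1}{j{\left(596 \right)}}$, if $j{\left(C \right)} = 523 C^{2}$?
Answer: $\frac{1}{185777968} \approx 5.3828 \cdot 10^{-9}$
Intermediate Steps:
$\frac{1}{j{\left(596 \right)}} = \frac{1}{523 \cdot 596^{2}} = \frac{1}{523 \cdot 355216} = \frac{1}{185777968}$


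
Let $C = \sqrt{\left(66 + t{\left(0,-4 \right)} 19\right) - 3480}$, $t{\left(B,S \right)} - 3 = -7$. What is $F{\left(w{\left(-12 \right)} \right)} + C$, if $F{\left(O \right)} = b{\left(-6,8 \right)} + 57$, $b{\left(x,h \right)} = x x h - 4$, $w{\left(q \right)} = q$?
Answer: $341 + i \sqrt{3490} \approx 341.0 + 59.076 i$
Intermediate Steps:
$b{\left(x,h \right)} = -4 + h x^{2}$ ($b{\left(x,h \right)} = x^{2} h - 4 = h x^{2} - 4 = -4 + h x^{2}$)
$t{\left(B,S \right)} = -4$ ($t{\left(B,S \right)} = 3 - 7 = -4$)
$F{\left(O \right)} = 341$ ($F{\left(O \right)} = \left(-4 + 8 \left(-6\right)^{2}\right) + 57 = \left(-4 + 8 \cdot 36\right) + 57 = \left(-4 + 288\right) + 57 = 284 + 57 = 341$)
$C = i \sqrt{3490}$ ($C = \sqrt{\left(66 - 76\right) - 3480} = \sqrt{-10 - 3480} = \sqrt{-3490} = i \sqrt{3490} \approx 59.076 i$)
$F{\left(w{\left(-12 \right)} \right)} + C = 341 + i \sqrt{3490}$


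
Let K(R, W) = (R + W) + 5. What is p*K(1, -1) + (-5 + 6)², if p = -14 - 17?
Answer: -154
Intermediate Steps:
K(R, W) = 5 + R + W
p = -31
p*K(1, -1) + (-5 + 6)² = -31*(5 + 1 - 1) + (-5 + 6)² = -31*5 + 1² = -155 + 1 = -154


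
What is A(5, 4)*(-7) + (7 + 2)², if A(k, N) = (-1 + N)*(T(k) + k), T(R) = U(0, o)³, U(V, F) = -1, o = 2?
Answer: -3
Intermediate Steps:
T(R) = -1 (T(R) = (-1)³ = -1)
A(k, N) = (-1 + N)*(-1 + k)
A(5, 4)*(-7) + (7 + 2)² = (1 - 1*4 - 1*5 + 4*5)*(-7) + (7 + 2)² = (1 - 4 - 5 + 20)*(-7) + 9² = 12*(-7) + 81 = -84 + 81 = -3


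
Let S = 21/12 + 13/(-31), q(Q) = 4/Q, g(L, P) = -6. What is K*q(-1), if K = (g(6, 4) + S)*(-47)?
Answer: -27213/31 ≈ -877.84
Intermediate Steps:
S = 165/124 (S = 21*(1/12) + 13*(-1/31) = 7/4 - 13/31 = 165/124 ≈ 1.3306)
K = 27213/124 (K = (-6 + 165/124)*(-47) = -579/124*(-47) = 27213/124 ≈ 219.46)
K*q(-1) = 27213*(4/(-1))/124 = 27213*(4*(-1))/124 = (27213/124)*(-4) = -27213/31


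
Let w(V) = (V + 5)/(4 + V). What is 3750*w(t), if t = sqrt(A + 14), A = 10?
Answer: 1875 + 1875*sqrt(6)/2 ≈ 4171.4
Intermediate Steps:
t = 2*sqrt(6) (t = sqrt(10 + 14) = sqrt(24) = 2*sqrt(6) ≈ 4.8990)
w(V) = (5 + V)/(4 + V)
3750*w(t) = 3750*((5 + 2*sqrt(6))/(4 + 2*sqrt(6))) = 3750*(5 + 2*sqrt(6))/(4 + 2*sqrt(6))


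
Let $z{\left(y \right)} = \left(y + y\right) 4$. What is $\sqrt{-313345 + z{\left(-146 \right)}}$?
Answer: $i \sqrt{314513} \approx 560.81 i$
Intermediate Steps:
$z{\left(y \right)} = 8 y$ ($z{\left(y \right)} = 2 y 4 = 8 y$)
$\sqrt{-313345 + z{\left(-146 \right)}} = \sqrt{-313345 + 8 \left(-146\right)} = \sqrt{-313345 - 1168} = \sqrt{-314513} = i \sqrt{314513}$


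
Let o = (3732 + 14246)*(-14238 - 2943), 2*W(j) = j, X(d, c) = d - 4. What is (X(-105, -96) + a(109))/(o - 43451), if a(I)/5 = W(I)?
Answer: -327/617846938 ≈ -5.2926e-7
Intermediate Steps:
X(d, c) = -4 + d
W(j) = j/2
a(I) = 5*I/2 (a(I) = 5*(I/2) = 5*I/2)
o = -308880018 (o = 17978*(-17181) = -308880018)
(X(-105, -96) + a(109))/(o - 43451) = ((-4 - 105) + (5/2)*109)/(-308880018 - 43451) = (-109 + 545/2)/(-308923469) = (327/2)*(-1/308923469) = -327/617846938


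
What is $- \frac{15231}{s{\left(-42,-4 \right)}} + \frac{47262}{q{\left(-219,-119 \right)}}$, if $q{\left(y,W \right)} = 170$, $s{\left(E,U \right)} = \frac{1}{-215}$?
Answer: $\frac{278370156}{85} \approx 3.2749 \cdot 10^{6}$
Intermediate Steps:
$s{\left(E,U \right)} = - \frac{1}{215}$
$- \frac{15231}{s{\left(-42,-4 \right)}} + \frac{47262}{q{\left(-219,-119 \right)}} = - \frac{15231}{- \frac{1}{215}} + \frac{47262}{170} = \left(-15231\right) \left(-215\right) + 47262 \cdot \frac{1}{170} = 3274665 + \frac{23631}{85} = \frac{278370156}{85}$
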